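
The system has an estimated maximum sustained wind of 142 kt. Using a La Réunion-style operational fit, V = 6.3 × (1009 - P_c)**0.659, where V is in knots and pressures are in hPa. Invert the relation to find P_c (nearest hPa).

896 hPa

ΔP = (V / 6.3)^(1/0.659) = (142/6.3)^1.517.
142/6.3 = 22.540; 22.540^1.517 ≈ 112.99 hPa.
P_c = 1009 − 112.99 = 896.01 ≈ 896 hPa.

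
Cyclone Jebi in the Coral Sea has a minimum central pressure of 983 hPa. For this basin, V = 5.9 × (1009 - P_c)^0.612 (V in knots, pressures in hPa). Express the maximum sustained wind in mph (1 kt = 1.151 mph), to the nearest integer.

ΔP = 1009 − 983 = 26 hPa.
V ≈ 5.9 × 26^0.612 = 5.9 × 7.345 ≈ 43.333 kt.
43.333 × 1.151 ≈ 49.88 mph → 50 mph.

50 mph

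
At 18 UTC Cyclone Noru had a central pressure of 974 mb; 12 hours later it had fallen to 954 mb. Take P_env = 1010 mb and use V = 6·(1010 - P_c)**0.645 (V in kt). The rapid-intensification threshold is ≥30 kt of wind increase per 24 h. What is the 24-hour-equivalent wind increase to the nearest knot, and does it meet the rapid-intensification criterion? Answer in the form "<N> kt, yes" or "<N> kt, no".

V₁: ΔP = 36, V ≈ 6 × 36^0.645 ≈ 60.53 kt.
V₂: ΔP = 56, V ≈ 6 × 56^0.645 ≈ 80.49 kt.
ΔV over 12 h = 19.96 kt → 24 h equivalent = 19.96 × 24/12 ≈ 39.92 kt.
40 kt ≥ 30 kt ⇒ rapid intensification.

40 kt, yes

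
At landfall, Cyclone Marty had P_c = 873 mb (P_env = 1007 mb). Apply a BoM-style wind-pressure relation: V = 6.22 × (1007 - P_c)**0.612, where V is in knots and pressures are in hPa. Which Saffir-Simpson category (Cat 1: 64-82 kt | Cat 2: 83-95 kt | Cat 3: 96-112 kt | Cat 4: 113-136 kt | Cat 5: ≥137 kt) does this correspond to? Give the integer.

4

ΔP = 1007 − 873 = 134 mb.
V ≈ 6.22 × 134^0.612 = 6.22 × 20.03 ≈ 125 kt.
125 kt falls in the Category 4 band.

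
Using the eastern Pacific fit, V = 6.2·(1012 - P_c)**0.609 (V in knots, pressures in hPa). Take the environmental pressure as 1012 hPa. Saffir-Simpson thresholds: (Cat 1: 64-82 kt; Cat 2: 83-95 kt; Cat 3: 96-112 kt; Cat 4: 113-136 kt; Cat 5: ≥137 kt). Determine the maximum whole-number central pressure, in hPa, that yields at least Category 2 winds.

Category 2 begins at V = 83 kt.
Required ΔP = (83/6.2)^(1/0.609) = 13.387^1.642 ≈ 70.80 hPa.
P_c ≤ 1012 − 70.80 = 941.20, so the highest integer P_c is 941 hPa.

941 hPa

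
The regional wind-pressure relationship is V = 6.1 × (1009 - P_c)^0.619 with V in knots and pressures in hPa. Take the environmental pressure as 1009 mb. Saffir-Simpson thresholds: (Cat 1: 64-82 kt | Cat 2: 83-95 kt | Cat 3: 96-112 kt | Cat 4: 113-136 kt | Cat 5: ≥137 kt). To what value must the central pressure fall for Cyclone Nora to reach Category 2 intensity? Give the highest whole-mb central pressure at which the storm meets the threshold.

Category 2 begins at V = 83 kt.
Required ΔP = (83/6.1)^(1/0.619) = 13.607^1.616 ≈ 67.85 mb.
P_c ≤ 1009 − 67.85 = 941.15, so the highest integer P_c is 941 mb.

941 mb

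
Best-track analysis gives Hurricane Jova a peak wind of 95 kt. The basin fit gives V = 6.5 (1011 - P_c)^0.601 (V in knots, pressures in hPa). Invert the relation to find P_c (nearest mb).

ΔP = (V / 6.5)^(1/0.601) = (95/6.5)^1.664.
95/6.5 = 14.615; 14.615^1.664 ≈ 86.72 mb.
P_c = 1011 − 86.72 = 924.28 ≈ 924 mb.

924 mb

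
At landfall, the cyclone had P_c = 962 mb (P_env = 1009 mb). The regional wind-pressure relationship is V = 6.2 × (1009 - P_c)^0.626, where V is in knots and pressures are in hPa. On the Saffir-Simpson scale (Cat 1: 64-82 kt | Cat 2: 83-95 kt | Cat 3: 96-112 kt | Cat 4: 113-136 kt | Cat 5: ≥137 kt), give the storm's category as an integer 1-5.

ΔP = 1009 − 962 = 47 mb.
V ≈ 6.2 × 47^0.626 = 6.2 × 11.14 ≈ 69 kt.
69 kt falls in the Category 1 band.

1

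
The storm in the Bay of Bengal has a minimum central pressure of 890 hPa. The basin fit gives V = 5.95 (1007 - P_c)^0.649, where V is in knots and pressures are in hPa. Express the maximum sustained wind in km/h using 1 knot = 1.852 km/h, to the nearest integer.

242 km/h

ΔP = 1007 − 890 = 117 hPa.
V ≈ 5.95 × 117^0.649 = 5.95 × 21.991 ≈ 130.849 kt.
130.849 × 1.852 ≈ 242.33 km/h → 242 km/h.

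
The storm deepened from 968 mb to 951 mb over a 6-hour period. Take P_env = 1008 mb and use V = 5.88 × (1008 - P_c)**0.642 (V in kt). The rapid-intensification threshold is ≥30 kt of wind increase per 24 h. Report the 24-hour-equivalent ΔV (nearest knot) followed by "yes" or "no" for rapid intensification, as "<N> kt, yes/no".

64 kt, yes

V₁: ΔP = 40, V ≈ 5.88 × 40^0.642 ≈ 62.79 kt.
V₂: ΔP = 57, V ≈ 5.88 × 57^0.642 ≈ 78.82 kt.
ΔV over 6 h = 16.03 kt → 24 h equivalent = 16.03 × 24/6 ≈ 64.12 kt.
64 kt ≥ 30 kt ⇒ rapid intensification.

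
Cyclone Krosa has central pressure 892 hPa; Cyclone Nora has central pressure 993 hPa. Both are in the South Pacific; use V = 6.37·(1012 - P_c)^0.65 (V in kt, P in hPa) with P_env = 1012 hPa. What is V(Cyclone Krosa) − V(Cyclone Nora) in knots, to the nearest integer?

Cyclone Krosa: ΔP = 120; V ≈ 6.37 × 120^0.65 ≈ 143.09 kt.
Cyclone Nora: ΔP = 19; V ≈ 6.37 × 19^0.65 ≈ 43.18 kt.
Difference ≈ 143.09 − 43.18 = 99.91 → 100 kt.

100 kt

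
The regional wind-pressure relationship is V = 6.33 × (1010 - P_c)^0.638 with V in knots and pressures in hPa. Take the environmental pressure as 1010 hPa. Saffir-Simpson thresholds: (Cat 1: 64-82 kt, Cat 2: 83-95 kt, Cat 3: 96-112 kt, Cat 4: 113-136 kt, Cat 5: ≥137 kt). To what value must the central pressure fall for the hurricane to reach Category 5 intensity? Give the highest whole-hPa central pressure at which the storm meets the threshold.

Category 5 begins at V = 137 kt.
Required ΔP = (137/6.33)^(1/0.638) = 21.643^1.567 ≈ 123.87 hPa.
P_c ≤ 1010 − 123.87 = 886.13, so the highest integer P_c is 886 hPa.

886 hPa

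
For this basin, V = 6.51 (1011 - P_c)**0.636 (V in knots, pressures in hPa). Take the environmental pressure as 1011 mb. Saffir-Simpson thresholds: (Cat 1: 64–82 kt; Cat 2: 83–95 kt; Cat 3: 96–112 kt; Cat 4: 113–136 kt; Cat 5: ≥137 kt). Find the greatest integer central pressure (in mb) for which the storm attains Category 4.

922 mb

Category 4 begins at V = 113 kt.
Required ΔP = (113/6.51)^(1/0.636) = 17.358^1.572 ≈ 88.90 mb.
P_c ≤ 1011 − 88.90 = 922.10, so the highest integer P_c is 922 mb.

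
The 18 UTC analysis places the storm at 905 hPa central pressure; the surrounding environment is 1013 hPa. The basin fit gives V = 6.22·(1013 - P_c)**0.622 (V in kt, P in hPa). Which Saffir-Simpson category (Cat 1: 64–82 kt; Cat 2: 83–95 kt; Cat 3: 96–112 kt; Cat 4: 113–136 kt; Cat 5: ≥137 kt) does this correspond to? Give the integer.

4

ΔP = 1013 − 905 = 108 hPa.
V ≈ 6.22 × 108^0.622 = 6.22 × 18.40 ≈ 114 kt.
114 kt falls in the Category 4 band.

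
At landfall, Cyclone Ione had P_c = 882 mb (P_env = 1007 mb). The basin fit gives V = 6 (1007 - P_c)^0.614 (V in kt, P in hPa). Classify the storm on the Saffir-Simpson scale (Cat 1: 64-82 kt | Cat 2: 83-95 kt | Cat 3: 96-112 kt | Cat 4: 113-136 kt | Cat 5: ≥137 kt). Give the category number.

ΔP = 1007 − 882 = 125 mb.
V ≈ 6 × 125^0.614 = 6 × 19.39 ≈ 116 kt.
116 kt falls in the Category 4 band.

4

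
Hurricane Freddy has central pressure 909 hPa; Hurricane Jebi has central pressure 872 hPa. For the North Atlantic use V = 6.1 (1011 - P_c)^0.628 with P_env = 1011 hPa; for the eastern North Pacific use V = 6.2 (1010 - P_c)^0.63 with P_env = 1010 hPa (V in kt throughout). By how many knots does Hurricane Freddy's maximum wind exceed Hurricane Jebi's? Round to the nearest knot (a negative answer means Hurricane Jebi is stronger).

-27 kt

Hurricane Freddy: ΔP = 102; V ≈ 6.1 × 102^0.628 ≈ 111.36 kt.
Hurricane Jebi: ΔP = 138; V ≈ 6.2 × 138^0.63 ≈ 138.20 kt.
Difference ≈ 111.36 − 138.20 = -26.84 → -27 kt.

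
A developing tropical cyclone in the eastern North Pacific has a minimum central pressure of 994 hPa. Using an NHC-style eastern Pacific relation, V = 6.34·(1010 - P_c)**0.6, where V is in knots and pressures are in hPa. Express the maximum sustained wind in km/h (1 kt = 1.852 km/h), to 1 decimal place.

ΔP = 1010 − 994 = 16 hPa.
V ≈ 6.34 × 16^0.6 = 6.34 × 5.278 ≈ 33.463 kt.
33.463 × 1.852 ≈ 61.97 km/h → 62.0 km/h.

62.0 km/h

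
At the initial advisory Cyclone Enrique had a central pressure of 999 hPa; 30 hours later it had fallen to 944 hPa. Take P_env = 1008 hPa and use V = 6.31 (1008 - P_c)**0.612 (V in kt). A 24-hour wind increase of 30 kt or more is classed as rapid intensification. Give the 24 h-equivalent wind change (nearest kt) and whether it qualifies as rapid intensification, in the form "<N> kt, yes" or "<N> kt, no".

45 kt, yes

V₁: ΔP = 9, V ≈ 6.31 × 9^0.612 ≈ 24.21 kt.
V₂: ΔP = 64, V ≈ 6.31 × 64^0.612 ≈ 80.43 kt.
ΔV over 30 h = 56.22 kt → 24 h equivalent = 56.22 × 24/30 ≈ 44.98 kt.
45 kt ≥ 30 kt ⇒ rapid intensification.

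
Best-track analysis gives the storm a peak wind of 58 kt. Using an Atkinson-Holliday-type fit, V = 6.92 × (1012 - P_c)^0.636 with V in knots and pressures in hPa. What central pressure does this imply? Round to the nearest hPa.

ΔP = (V / 6.92)^(1/0.636) = (58/6.92)^1.572.
58/6.92 = 8.382; 8.382^1.572 ≈ 28.30 hPa.
P_c = 1012 − 28.30 = 983.70 ≈ 984 hPa.

984 hPa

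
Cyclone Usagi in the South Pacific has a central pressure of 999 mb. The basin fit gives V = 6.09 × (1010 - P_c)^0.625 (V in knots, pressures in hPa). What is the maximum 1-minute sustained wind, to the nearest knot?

27 kt

ΔP = 1010 − 999 = 11 mb.
11^0.625 ≈ 4.476.
V ≈ 6.09 × 4.476 ≈ 27.3 kt.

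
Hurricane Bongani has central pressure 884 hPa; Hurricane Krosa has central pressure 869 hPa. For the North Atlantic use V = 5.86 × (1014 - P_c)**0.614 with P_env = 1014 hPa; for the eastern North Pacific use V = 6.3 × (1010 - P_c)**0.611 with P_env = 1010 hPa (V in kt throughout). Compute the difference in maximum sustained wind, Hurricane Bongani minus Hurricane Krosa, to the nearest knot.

Hurricane Bongani: ΔP = 130; V ≈ 5.86 × 130^0.614 ≈ 116.37 kt.
Hurricane Krosa: ΔP = 141; V ≈ 6.3 × 141^0.611 ≈ 129.57 kt.
Difference ≈ 116.37 − 129.57 = -13.20 → -13 kt.

-13 kt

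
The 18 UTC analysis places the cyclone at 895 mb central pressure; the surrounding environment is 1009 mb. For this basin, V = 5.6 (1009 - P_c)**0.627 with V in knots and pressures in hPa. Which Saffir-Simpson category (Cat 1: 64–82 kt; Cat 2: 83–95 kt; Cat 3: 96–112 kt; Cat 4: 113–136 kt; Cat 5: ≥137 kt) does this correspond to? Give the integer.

3

ΔP = 1009 − 895 = 114 mb.
V ≈ 5.6 × 114^0.627 = 5.6 × 19.48 ≈ 109 kt.
109 kt falls in the Category 3 band.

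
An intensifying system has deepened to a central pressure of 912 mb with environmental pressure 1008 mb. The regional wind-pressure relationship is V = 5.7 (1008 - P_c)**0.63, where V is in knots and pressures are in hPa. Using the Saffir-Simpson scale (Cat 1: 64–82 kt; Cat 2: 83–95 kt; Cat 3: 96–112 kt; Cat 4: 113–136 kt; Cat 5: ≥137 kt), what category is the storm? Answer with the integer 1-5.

ΔP = 1008 − 912 = 96 mb.
V ≈ 5.7 × 96^0.63 = 5.7 × 17.73 ≈ 101 kt.
101 kt falls in the Category 3 band.

3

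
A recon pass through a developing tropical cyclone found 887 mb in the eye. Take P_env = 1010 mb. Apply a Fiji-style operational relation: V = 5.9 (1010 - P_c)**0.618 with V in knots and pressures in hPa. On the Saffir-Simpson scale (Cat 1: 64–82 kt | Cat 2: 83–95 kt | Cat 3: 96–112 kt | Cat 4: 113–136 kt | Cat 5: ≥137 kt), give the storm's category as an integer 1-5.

ΔP = 1010 − 887 = 123 mb.
V ≈ 5.9 × 123^0.618 = 5.9 × 19.57 ≈ 115 kt.
115 kt falls in the Category 4 band.

4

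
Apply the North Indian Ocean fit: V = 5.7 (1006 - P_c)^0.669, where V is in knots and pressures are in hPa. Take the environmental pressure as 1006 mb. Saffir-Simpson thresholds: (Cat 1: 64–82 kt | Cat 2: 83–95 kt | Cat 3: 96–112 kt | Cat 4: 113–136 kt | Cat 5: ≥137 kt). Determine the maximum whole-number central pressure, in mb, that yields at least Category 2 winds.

Category 2 begins at V = 83 kt.
Required ΔP = (83/5.7)^(1/0.669) = 14.561^1.495 ≈ 54.79 mb.
P_c ≤ 1006 − 54.79 = 951.21, so the highest integer P_c is 951 mb.

951 mb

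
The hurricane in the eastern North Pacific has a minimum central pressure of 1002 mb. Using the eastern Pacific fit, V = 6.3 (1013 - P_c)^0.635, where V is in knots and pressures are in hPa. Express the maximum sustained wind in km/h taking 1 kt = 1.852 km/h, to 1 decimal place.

ΔP = 1013 − 1002 = 11 mb.
V ≈ 6.3 × 11^0.635 = 6.3 × 4.584 ≈ 28.882 kt.
28.882 × 1.852 ≈ 53.49 km/h → 53.5 km/h.

53.5 km/h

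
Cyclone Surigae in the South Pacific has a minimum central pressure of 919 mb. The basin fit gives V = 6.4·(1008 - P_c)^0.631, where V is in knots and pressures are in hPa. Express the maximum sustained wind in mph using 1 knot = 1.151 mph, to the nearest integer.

125 mph

ΔP = 1008 − 919 = 89 mb.
V ≈ 6.4 × 89^0.631 = 6.4 × 16.985 ≈ 108.704 kt.
108.704 × 1.151 ≈ 125.12 mph → 125 mph.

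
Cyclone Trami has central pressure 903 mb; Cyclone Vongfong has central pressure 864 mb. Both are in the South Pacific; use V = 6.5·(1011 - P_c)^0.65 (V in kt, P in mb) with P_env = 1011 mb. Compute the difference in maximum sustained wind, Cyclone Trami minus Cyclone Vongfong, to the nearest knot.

-30 kt

Cyclone Trami: ΔP = 108; V ≈ 6.5 × 108^0.65 ≈ 136.34 kt.
Cyclone Vongfong: ΔP = 147; V ≈ 6.5 × 147^0.65 ≈ 166.60 kt.
Difference ≈ 136.34 − 166.60 = -30.26 → -30 kt.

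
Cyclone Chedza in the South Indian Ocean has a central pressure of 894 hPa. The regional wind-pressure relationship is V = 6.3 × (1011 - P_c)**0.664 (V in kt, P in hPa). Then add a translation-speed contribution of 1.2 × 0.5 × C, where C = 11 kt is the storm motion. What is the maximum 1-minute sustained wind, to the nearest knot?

ΔP = 1011 − 894 = 117 hPa.
117^0.664 ≈ 23.620.
V ≈ 6.3 × 23.620 ≈ 148.8 kt.
Translation term: 1.2 × 0.5 × 11 = 6.6 kt.
Corrected V ≈ 155.4 kt → 155 kt.

155 kt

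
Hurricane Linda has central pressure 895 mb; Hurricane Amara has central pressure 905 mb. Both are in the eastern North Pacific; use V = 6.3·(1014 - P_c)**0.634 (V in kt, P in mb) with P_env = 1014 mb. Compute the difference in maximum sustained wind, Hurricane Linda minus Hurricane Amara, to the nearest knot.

7 kt

Hurricane Linda: ΔP = 119; V ≈ 6.3 × 119^0.634 ≈ 130.39 kt.
Hurricane Amara: ΔP = 109; V ≈ 6.3 × 109^0.634 ≈ 123.33 kt.
Difference ≈ 130.39 − 123.33 = 7.06 → 7 kt.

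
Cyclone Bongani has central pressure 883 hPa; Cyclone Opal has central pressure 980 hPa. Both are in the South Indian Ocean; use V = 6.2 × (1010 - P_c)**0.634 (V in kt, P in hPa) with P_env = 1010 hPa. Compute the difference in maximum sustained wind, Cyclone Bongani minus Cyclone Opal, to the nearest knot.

80 kt

Cyclone Bongani: ΔP = 127; V ≈ 6.2 × 127^0.634 ≈ 133.72 kt.
Cyclone Opal: ΔP = 30; V ≈ 6.2 × 30^0.634 ≈ 53.57 kt.
Difference ≈ 133.72 − 53.57 = 80.15 → 80 kt.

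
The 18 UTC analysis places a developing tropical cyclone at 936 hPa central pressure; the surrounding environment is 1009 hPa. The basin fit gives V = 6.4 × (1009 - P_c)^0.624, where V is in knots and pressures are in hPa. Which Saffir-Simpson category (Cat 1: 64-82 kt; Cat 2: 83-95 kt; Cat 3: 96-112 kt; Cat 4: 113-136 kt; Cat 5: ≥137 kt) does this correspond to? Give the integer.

2

ΔP = 1009 − 936 = 73 hPa.
V ≈ 6.4 × 73^0.624 = 6.4 × 14.54 ≈ 93 kt.
93 kt falls in the Category 2 band.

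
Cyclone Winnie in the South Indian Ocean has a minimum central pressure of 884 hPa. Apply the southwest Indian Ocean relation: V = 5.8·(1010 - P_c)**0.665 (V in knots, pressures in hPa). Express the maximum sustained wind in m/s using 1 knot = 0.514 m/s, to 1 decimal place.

ΔP = 1010 − 884 = 126 hPa.
V ≈ 5.8 × 126^0.665 = 5.8 × 24.931 ≈ 144.602 kt.
144.602 × 0.514 ≈ 74.33 m/s → 74.3 m/s.

74.3 m/s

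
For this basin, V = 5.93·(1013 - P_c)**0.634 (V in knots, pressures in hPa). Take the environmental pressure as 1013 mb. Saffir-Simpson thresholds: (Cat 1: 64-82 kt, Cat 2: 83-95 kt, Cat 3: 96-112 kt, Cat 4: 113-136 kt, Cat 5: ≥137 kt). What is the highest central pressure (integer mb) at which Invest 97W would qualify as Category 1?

Category 1 begins at V = 64 kt.
Required ΔP = (64/5.93)^(1/0.634) = 10.793^1.577 ≈ 42.61 mb.
P_c ≤ 1013 − 42.61 = 970.39, so the highest integer P_c is 970 mb.

970 mb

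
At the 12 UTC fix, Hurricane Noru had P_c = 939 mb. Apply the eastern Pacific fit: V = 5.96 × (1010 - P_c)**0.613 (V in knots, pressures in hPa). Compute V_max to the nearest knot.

81 kt

ΔP = 1010 − 939 = 71 mb.
71^0.613 ≈ 13.640.
V ≈ 5.96 × 13.640 ≈ 81.3 kt.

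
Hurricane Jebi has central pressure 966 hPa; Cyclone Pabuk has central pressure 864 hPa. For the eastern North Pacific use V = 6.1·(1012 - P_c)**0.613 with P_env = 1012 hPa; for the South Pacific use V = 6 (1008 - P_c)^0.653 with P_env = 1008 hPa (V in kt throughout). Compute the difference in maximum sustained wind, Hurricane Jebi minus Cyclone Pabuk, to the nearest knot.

-90 kt

Hurricane Jebi: ΔP = 46; V ≈ 6.1 × 46^0.613 ≈ 63.77 kt.
Cyclone Pabuk: ΔP = 144; V ≈ 6 × 144^0.653 ≈ 154.01 kt.
Difference ≈ 63.77 − 154.01 = -90.24 → -90 kt.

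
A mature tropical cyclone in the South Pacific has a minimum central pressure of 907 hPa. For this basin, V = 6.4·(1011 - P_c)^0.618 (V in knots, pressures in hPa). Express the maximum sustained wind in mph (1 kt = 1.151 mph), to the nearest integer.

ΔP = 1011 − 907 = 104 hPa.
V ≈ 6.4 × 104^0.618 = 6.4 × 17.641 ≈ 112.903 kt.
112.903 × 1.151 ≈ 129.95 mph → 130 mph.

130 mph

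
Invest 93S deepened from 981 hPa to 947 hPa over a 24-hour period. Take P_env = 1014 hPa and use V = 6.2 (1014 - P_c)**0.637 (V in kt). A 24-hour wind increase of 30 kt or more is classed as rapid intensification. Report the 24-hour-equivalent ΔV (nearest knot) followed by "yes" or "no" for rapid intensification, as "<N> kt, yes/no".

V₁: ΔP = 33, V ≈ 6.2 × 33^0.637 ≈ 57.50 kt.
V₂: ΔP = 67, V ≈ 6.2 × 67^0.637 ≈ 90.28 kt.
ΔV over 24 h = 32.78 kt → 24 h equivalent = 32.78 × 24/24 ≈ 32.78 kt.
33 kt ≥ 30 kt ⇒ rapid intensification.

33 kt, yes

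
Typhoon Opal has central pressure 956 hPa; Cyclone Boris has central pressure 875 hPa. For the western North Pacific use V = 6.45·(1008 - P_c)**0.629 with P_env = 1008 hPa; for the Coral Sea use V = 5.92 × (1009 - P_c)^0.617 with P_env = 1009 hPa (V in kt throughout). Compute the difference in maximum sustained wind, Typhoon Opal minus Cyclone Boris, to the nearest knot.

-44 kt

Typhoon Opal: ΔP = 52; V ≈ 6.45 × 52^0.629 ≈ 77.43 kt.
Cyclone Boris: ΔP = 134; V ≈ 5.92 × 134^0.617 ≈ 121.55 kt.
Difference ≈ 77.43 − 121.55 = -44.12 → -44 kt.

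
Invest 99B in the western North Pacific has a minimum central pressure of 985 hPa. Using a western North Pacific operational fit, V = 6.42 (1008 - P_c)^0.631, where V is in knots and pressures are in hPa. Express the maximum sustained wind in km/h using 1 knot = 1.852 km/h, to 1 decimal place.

86.0 km/h

ΔP = 1008 − 985 = 23 hPa.
V ≈ 6.42 × 23^0.631 = 6.42 × 7.232 ≈ 46.429 kt.
46.429 × 1.852 ≈ 85.99 km/h → 86.0 km/h.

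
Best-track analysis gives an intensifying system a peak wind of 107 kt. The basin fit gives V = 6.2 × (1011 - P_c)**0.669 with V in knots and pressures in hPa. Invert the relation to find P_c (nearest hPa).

ΔP = (V / 6.2)^(1/0.669) = (107/6.2)^1.495.
107/6.2 = 17.258; 17.258^1.495 ≈ 70.63 hPa.
P_c = 1011 − 70.63 = 940.37 ≈ 940 hPa.

940 hPa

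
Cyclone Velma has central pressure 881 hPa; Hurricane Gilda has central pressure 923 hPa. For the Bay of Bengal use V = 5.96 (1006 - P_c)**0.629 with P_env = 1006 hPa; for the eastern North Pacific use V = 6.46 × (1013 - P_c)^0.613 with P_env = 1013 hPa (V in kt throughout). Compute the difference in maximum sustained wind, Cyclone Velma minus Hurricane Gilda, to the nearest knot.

Cyclone Velma: ΔP = 125; V ≈ 5.96 × 125^0.629 ≈ 124.22 kt.
Hurricane Gilda: ΔP = 90; V ≈ 6.46 × 90^0.613 ≈ 101.90 kt.
Difference ≈ 124.22 − 101.90 = 22.32 → 22 kt.

22 kt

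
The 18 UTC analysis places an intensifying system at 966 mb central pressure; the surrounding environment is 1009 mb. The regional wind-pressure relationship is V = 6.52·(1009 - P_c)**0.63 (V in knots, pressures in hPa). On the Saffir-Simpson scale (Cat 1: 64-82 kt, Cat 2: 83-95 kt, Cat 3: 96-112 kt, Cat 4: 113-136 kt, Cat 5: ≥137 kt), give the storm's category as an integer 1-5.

1

ΔP = 1009 − 966 = 43 mb.
V ≈ 6.52 × 43^0.63 = 6.52 × 10.69 ≈ 70 kt.
70 kt falls in the Category 1 band.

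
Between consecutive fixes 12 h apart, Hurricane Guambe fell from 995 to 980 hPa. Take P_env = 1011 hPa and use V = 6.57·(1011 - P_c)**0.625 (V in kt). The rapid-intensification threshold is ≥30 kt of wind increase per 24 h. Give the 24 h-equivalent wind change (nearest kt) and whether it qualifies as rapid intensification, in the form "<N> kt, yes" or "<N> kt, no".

38 kt, yes

V₁: ΔP = 16, V ≈ 6.57 × 16^0.625 ≈ 37.17 kt.
V₂: ΔP = 31, V ≈ 6.57 × 31^0.625 ≈ 56.19 kt.
ΔV over 12 h = 19.02 kt → 24 h equivalent = 19.02 × 24/12 ≈ 38.04 kt.
38 kt ≥ 30 kt ⇒ rapid intensification.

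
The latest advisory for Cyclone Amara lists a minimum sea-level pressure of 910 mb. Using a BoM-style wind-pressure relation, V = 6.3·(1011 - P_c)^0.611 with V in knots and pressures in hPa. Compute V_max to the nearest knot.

ΔP = 1011 − 910 = 101 mb.
101^0.611 ≈ 16.774.
V ≈ 6.3 × 16.774 ≈ 105.7 kt.

106 kt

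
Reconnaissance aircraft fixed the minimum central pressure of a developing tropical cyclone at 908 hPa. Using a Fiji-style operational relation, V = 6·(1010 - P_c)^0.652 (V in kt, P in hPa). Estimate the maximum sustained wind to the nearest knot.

122 kt

ΔP = 1010 − 908 = 102 hPa.
102^0.652 ≈ 20.399.
V ≈ 6 × 20.399 ≈ 122.4 kt.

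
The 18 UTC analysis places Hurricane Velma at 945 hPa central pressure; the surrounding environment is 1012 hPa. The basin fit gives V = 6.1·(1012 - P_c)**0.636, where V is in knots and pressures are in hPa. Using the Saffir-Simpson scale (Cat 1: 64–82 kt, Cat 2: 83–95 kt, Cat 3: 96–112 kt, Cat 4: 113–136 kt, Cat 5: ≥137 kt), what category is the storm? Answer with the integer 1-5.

2

ΔP = 1012 − 945 = 67 hPa.
V ≈ 6.1 × 67^0.636 = 6.1 × 14.50 ≈ 88 kt.
88 kt falls in the Category 2 band.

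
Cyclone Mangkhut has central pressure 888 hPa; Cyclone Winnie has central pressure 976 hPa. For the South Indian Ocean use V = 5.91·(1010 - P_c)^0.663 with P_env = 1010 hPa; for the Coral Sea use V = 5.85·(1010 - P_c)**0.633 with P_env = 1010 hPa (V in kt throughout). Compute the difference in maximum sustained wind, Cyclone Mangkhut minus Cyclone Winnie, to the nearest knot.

Cyclone Mangkhut: ΔP = 122; V ≈ 5.91 × 122^0.663 ≈ 142.84 kt.
Cyclone Winnie: ΔP = 34; V ≈ 5.85 × 34^0.633 ≈ 54.52 kt.
Difference ≈ 142.84 − 54.52 = 88.32 → 88 kt.

88 kt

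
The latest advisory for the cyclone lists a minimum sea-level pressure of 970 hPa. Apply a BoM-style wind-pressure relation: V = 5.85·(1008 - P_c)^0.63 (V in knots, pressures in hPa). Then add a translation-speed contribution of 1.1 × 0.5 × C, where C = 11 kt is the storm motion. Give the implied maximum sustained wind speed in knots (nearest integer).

ΔP = 1008 − 970 = 38 hPa.
38^0.63 ≈ 9.892.
V ≈ 5.85 × 9.892 ≈ 57.9 kt.
Translation term: 1.1 × 0.5 × 11 = 6.05 kt.
Corrected V ≈ 63.95 kt → 64 kt.

64 kt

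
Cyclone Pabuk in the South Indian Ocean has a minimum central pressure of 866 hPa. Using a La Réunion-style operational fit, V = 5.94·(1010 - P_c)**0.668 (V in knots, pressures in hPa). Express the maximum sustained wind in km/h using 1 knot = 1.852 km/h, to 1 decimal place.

ΔP = 1010 − 866 = 144 hPa.
V ≈ 5.94 × 144^0.668 = 5.94 × 27.656 ≈ 164.275 kt.
164.275 × 1.852 ≈ 304.24 km/h → 304.2 km/h.

304.2 km/h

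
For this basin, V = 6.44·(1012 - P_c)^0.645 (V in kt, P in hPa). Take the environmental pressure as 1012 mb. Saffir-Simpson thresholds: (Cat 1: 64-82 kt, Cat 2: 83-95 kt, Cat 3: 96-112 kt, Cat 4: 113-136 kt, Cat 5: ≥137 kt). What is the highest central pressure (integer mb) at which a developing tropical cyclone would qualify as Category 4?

927 mb

Category 4 begins at V = 113 kt.
Required ΔP = (113/6.44)^(1/0.645) = 17.547^1.550 ≈ 84.91 mb.
P_c ≤ 1012 − 84.91 = 927.09, so the highest integer P_c is 927 mb.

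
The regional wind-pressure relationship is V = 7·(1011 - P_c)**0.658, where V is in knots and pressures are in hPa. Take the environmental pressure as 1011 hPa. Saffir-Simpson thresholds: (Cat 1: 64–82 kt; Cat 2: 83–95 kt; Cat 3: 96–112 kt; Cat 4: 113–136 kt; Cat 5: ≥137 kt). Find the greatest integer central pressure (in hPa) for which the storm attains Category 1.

982 hPa

Category 1 begins at V = 64 kt.
Required ΔP = (64/7)^(1/0.658) = 9.143^1.520 ≈ 28.88 hPa.
P_c ≤ 1011 − 28.88 = 982.12, so the highest integer P_c is 982 hPa.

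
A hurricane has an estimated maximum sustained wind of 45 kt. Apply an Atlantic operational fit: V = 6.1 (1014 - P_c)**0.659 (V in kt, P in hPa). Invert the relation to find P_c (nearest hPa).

993 hPa

ΔP = (V / 6.1)^(1/0.659) = (45/6.1)^1.517.
45/6.1 = 7.377; 7.377^1.517 ≈ 20.75 hPa.
P_c = 1014 − 20.75 = 993.25 ≈ 993 hPa.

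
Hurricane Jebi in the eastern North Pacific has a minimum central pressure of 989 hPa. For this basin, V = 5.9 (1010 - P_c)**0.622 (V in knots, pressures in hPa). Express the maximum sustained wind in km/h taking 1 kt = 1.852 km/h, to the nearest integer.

ΔP = 1010 − 989 = 21 hPa.
V ≈ 5.9 × 21^0.622 = 5.9 × 6.644 ≈ 39.199 kt.
39.199 × 1.852 ≈ 72.60 km/h → 73 km/h.

73 km/h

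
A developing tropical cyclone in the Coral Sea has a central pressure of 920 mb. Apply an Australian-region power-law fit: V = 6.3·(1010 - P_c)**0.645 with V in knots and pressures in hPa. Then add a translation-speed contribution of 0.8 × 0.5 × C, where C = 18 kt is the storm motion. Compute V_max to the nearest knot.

ΔP = 1010 − 920 = 90 mb.
90^0.645 ≈ 18.217.
V ≈ 6.3 × 18.217 ≈ 114.8 kt.
Translation term: 0.8 × 0.5 × 18 = 7.2 kt.
Corrected V ≈ 122 kt → 122 kt.

122 kt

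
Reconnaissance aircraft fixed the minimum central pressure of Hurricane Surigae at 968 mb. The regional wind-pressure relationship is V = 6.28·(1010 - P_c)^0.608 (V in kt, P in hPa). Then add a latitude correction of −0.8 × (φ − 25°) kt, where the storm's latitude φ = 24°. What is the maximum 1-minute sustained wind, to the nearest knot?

ΔP = 1010 − 968 = 42 mb.
42^0.608 ≈ 9.704.
V ≈ 6.28 × 9.704 ≈ 60.9 kt.
Latitude correction: −0.8 × (24 − 25) = 0.8 kt.
Corrected V ≈ 61.7 kt → 62 kt.

62 kt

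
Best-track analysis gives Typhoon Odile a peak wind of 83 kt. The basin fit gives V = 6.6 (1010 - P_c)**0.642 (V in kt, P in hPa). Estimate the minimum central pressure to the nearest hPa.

ΔP = (V / 6.6)^(1/0.642) = (83/6.6)^1.558.
83/6.6 = 12.576; 12.576^1.558 ≈ 51.60 hPa.
P_c = 1010 − 51.60 = 958.40 ≈ 958 hPa.

958 hPa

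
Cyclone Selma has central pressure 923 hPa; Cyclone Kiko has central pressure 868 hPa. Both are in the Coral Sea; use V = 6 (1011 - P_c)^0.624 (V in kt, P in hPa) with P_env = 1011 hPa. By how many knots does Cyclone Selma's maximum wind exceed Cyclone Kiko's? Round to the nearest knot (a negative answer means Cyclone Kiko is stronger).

Cyclone Selma: ΔP = 88; V ≈ 6 × 88^0.624 ≈ 98.06 kt.
Cyclone Kiko: ΔP = 143; V ≈ 6 × 143^0.624 ≈ 132.76 kt.
Difference ≈ 98.06 − 132.76 = -34.70 → -35 kt.

-35 kt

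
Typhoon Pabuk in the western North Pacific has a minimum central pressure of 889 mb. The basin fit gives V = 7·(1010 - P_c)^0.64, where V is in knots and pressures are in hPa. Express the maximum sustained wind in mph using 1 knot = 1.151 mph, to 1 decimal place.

173.4 mph

ΔP = 1010 − 889 = 121 mb.
V ≈ 7 × 121^0.64 = 7 × 21.527 ≈ 150.689 kt.
150.689 × 1.151 ≈ 173.44 mph → 173.4 mph.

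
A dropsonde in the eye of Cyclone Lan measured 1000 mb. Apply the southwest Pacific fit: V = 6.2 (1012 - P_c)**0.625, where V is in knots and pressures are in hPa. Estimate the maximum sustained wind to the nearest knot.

29 kt

ΔP = 1012 − 1000 = 12 mb.
12^0.625 ≈ 4.726.
V ≈ 6.2 × 4.726 ≈ 29.3 kt.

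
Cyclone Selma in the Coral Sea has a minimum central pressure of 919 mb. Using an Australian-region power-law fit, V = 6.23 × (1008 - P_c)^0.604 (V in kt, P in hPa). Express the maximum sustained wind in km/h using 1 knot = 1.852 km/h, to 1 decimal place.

173.6 km/h

ΔP = 1008 − 919 = 89 mb.
V ≈ 6.23 × 89^0.604 = 6.23 × 15.046 ≈ 93.739 kt.
93.739 × 1.852 ≈ 173.60 km/h → 173.6 km/h.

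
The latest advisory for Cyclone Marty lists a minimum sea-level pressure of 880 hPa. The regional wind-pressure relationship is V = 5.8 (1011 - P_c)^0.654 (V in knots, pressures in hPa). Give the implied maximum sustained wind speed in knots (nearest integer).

141 kt

ΔP = 1011 − 880 = 131 hPa.
131^0.654 ≈ 24.249.
V ≈ 5.8 × 24.249 ≈ 140.6 kt.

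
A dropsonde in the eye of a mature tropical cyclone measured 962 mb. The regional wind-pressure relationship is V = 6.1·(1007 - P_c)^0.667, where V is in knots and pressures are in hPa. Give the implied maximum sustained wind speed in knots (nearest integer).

77 kt

ΔP = 1007 − 962 = 45 mb.
45^0.667 ≈ 12.668.
V ≈ 6.1 × 12.668 ≈ 77.3 kt.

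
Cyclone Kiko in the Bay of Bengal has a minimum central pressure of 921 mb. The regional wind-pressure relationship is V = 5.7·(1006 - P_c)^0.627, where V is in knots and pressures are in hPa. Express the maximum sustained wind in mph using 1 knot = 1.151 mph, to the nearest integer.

ΔP = 1006 − 921 = 85 mb.
V ≈ 5.7 × 85^0.627 = 5.7 × 16.209 ≈ 92.389 kt.
92.389 × 1.151 ≈ 106.34 mph → 106 mph.

106 mph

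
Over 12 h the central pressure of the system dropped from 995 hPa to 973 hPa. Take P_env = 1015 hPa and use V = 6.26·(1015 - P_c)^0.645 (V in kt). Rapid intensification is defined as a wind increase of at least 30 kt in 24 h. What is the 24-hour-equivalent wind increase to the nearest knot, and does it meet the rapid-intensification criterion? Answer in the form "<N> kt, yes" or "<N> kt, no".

53 kt, yes

V₁: ΔP = 20, V ≈ 6.26 × 20^0.645 ≈ 43.23 kt.
V₂: ΔP = 42, V ≈ 6.26 × 42^0.645 ≈ 69.75 kt.
ΔV over 12 h = 26.52 kt → 24 h equivalent = 26.52 × 24/12 ≈ 53.04 kt.
53 kt ≥ 30 kt ⇒ rapid intensification.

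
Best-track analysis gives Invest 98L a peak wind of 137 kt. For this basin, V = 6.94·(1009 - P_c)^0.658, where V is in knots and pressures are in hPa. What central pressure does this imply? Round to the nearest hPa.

ΔP = (V / 6.94)^(1/0.658) = (137/6.94)^1.520.
137/6.94 = 19.741; 19.741^1.520 ≈ 93.03 hPa.
P_c = 1009 − 93.03 = 915.97 ≈ 916 hPa.

916 hPa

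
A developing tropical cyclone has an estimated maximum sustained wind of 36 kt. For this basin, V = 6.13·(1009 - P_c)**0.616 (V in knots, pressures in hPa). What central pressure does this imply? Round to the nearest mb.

991 mb

ΔP = (V / 6.13)^(1/0.616) = (36/6.13)^1.623.
36/6.13 = 5.873; 5.873^1.623 ≈ 17.71 mb.
P_c = 1009 − 17.71 = 991.29 ≈ 991 mb.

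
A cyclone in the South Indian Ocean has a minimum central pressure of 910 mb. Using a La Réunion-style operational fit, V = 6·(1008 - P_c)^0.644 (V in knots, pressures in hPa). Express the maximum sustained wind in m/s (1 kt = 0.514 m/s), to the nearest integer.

59 m/s

ΔP = 1008 − 910 = 98 mb.
V ≈ 6 × 98^0.644 = 6 × 19.158 ≈ 114.948 kt.
114.948 × 0.514 ≈ 59.08 m/s → 59 m/s.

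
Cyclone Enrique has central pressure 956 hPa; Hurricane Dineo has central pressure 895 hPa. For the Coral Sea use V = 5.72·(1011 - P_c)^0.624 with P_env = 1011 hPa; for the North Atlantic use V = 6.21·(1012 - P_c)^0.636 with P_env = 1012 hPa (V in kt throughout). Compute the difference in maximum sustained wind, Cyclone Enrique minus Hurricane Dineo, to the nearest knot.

-59 kt

Cyclone Enrique: ΔP = 55; V ≈ 5.72 × 55^0.624 ≈ 69.72 kt.
Hurricane Dineo: ΔP = 117; V ≈ 6.21 × 117^0.636 ≈ 128.37 kt.
Difference ≈ 69.72 − 128.37 = -58.65 → -59 kt.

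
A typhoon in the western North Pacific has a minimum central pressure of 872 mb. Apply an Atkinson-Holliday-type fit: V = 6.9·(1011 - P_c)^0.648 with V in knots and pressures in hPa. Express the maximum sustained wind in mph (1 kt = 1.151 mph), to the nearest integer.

194 mph

ΔP = 1011 − 872 = 139 mb.
V ≈ 6.9 × 139^0.648 = 6.9 × 24.472 ≈ 168.858 kt.
168.858 × 1.151 ≈ 194.36 mph → 194 mph.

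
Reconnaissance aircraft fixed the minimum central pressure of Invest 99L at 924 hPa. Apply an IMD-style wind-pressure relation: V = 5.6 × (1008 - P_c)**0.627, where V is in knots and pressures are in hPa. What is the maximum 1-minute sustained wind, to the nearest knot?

ΔP = 1008 − 924 = 84 hPa.
84^0.627 ≈ 16.089.
V ≈ 5.6 × 16.089 ≈ 90.1 kt.

90 kt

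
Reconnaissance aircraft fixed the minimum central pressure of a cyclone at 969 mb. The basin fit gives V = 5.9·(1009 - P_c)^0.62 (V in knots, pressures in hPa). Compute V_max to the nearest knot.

58 kt

ΔP = 1009 − 969 = 40 mb.
40^0.62 ≈ 9.846.
V ≈ 5.9 × 9.846 ≈ 58.1 kt.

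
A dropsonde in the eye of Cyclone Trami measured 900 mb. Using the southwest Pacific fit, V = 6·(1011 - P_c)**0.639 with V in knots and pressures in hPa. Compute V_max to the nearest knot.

ΔP = 1011 − 900 = 111 mb.
111^0.639 ≈ 20.275.
V ≈ 6 × 20.275 ≈ 121.7 kt.

122 kt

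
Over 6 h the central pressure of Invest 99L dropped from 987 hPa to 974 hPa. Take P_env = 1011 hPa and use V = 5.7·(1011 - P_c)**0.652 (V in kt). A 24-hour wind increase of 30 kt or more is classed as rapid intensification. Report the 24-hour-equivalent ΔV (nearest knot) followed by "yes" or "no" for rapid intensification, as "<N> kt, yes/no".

V₁: ΔP = 24, V ≈ 5.7 × 24^0.652 ≈ 45.27 kt.
V₂: ΔP = 37, V ≈ 5.7 × 37^0.652 ≈ 60.03 kt.
ΔV over 6 h = 14.76 kt → 24 h equivalent = 14.76 × 24/6 ≈ 59.04 kt.
59 kt ≥ 30 kt ⇒ rapid intensification.

59 kt, yes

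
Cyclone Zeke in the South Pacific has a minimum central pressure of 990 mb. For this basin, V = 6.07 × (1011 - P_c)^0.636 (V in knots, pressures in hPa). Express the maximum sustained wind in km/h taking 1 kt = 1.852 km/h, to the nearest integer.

78 km/h

ΔP = 1011 − 990 = 21 mb.
V ≈ 6.07 × 21^0.636 = 6.07 × 6.933 ≈ 42.084 kt.
42.084 × 1.852 ≈ 77.94 km/h → 78 km/h.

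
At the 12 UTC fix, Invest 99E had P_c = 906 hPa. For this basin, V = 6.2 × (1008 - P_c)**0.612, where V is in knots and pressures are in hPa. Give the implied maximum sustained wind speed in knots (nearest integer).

105 kt

ΔP = 1008 − 906 = 102 hPa.
102^0.612 ≈ 16.954.
V ≈ 6.2 × 16.954 ≈ 105.1 kt.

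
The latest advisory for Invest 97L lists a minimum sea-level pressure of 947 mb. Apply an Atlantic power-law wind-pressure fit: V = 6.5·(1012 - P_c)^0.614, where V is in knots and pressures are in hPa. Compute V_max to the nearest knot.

ΔP = 1012 − 947 = 65 mb.
65^0.614 ≈ 12.976.
V ≈ 6.5 × 12.976 ≈ 84.3 kt.

84 kt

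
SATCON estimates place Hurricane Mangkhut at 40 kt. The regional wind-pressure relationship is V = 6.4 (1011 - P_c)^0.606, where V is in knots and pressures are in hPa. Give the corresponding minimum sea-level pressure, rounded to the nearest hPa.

990 hPa

ΔP = (V / 6.4)^(1/0.606) = (40/6.4)^1.650.
40/6.4 = 6.250; 6.250^1.650 ≈ 20.57 hPa.
P_c = 1011 − 20.57 = 990.43 ≈ 990 hPa.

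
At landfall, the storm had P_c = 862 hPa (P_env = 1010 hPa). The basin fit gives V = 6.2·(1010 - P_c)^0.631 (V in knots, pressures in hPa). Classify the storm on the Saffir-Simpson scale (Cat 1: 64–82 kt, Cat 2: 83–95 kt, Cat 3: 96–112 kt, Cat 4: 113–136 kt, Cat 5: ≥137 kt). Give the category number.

ΔP = 1010 − 862 = 148 hPa.
V ≈ 6.2 × 148^0.631 = 6.2 × 23.41 ≈ 145 kt.
145 kt falls in the Category 5 band.

5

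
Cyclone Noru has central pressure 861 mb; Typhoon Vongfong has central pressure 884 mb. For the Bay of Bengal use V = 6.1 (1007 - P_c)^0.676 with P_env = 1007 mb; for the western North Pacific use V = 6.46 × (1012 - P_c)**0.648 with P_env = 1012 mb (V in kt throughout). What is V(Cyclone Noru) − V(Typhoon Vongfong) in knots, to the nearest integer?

27 kt

Cyclone Noru: ΔP = 146; V ≈ 6.1 × 146^0.676 ≈ 177.19 kt.
Typhoon Vongfong: ΔP = 128; V ≈ 6.46 × 128^0.648 ≈ 149.87 kt.
Difference ≈ 177.19 − 149.87 = 27.32 → 27 kt.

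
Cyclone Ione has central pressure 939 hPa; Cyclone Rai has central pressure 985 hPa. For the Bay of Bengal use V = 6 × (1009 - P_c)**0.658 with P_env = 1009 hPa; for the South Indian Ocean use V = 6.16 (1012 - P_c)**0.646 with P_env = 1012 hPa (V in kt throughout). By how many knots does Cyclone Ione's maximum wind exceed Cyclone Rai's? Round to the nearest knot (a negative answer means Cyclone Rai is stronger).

Cyclone Ione: ΔP = 70; V ≈ 6 × 70^0.658 ≈ 98.23 kt.
Cyclone Rai: ΔP = 27; V ≈ 6.16 × 27^0.646 ≈ 51.79 kt.
Difference ≈ 98.23 − 51.79 = 46.44 → 46 kt.

46 kt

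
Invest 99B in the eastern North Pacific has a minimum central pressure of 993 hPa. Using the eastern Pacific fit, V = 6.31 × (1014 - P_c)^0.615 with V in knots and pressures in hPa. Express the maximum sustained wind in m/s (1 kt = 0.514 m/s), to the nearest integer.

21 m/s

ΔP = 1014 − 993 = 21 hPa.
V ≈ 6.31 × 21^0.615 = 6.31 × 6.504 ≈ 41.039 kt.
41.039 × 0.514 ≈ 21.09 m/s → 21 m/s.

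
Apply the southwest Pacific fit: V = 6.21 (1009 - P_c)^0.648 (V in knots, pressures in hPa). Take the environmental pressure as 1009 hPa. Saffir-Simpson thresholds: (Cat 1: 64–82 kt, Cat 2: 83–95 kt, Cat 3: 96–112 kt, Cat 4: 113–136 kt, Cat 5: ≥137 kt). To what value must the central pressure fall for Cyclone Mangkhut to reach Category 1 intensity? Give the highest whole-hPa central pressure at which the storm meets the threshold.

972 hPa

Category 1 begins at V = 64 kt.
Required ΔP = (64/6.21)^(1/0.648) = 10.306^1.543 ≈ 36.59 hPa.
P_c ≤ 1009 − 36.59 = 972.41, so the highest integer P_c is 972 hPa.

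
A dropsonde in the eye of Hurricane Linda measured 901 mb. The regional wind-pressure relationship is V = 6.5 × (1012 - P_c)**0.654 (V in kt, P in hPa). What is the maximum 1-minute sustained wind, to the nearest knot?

ΔP = 1012 − 901 = 111 mb.
111^0.654 ≈ 21.759.
V ≈ 6.5 × 21.759 ≈ 141.4 kt.

141 kt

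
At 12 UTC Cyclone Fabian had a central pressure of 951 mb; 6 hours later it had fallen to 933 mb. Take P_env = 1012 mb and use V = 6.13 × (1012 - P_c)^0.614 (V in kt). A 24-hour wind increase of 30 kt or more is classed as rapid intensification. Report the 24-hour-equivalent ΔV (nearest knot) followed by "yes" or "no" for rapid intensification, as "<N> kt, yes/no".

V₁: ΔP = 61, V ≈ 6.13 × 61^0.614 ≈ 76.50 kt.
V₂: ΔP = 79, V ≈ 6.13 × 79^0.614 ≈ 89.66 kt.
ΔV over 6 h = 13.16 kt → 24 h equivalent = 13.16 × 24/6 ≈ 52.64 kt.
53 kt ≥ 30 kt ⇒ rapid intensification.

53 kt, yes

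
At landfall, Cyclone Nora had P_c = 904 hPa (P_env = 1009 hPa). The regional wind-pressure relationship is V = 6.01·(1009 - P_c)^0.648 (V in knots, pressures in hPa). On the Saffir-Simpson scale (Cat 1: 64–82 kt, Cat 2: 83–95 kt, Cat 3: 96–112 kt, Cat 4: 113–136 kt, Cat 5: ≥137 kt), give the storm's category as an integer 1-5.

4

ΔP = 1009 − 904 = 105 hPa.
V ≈ 6.01 × 105^0.648 = 6.01 × 20.40 ≈ 123 kt.
123 kt falls in the Category 4 band.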